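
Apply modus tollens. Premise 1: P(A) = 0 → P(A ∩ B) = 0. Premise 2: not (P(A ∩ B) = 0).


Modus tollens: from (P → Q) and ¬Q, infer ¬P.
Q = 'P(A ∩ B) = 0' is denied; since P → Q, P must also fail.

Not (P(A) = 0).


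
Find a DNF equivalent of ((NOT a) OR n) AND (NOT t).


Step 1: Distribute ∧ over ∨: ((¬a) ∨ n) ∧ (¬t) = ((¬a) ∧ (¬t)) ∨ (n ∧ (¬t)).

((NOT a) AND (NOT t)) OR (n AND (NOT t))


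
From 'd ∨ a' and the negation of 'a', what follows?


Disjunctive syllogism: from (P ∨ Q) and ¬P, infer Q.
One disjunct, 'a', is ruled out; the other must hold.

d


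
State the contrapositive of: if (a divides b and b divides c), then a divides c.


The contrapositive of (P → Q) is (¬Q → ¬P); it is logically equivalent to the original.
Here P = '(a divides b and b divides c)' and Q = 'a divides c'.

If not (a divides c), then not ((a divides b and b divides c)).


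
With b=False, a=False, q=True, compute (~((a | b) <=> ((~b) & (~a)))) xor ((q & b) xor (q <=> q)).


Substitute b=False, a=False, q=True:
a | b = False | False = False
~b = True
~a = True
(~b) & (~a) = True & True = True
(a | b) <=> ((~b) & (~a)) = False <=> True = False
~((a | b) <=> ((~b) & (~a))) = True
q & b = True & False = False
q <=> q = True <=> True = True
(q & b) xor (q <=> q) = False xor True = True
(~((a | b) <=> ((~b) & (~a)))) xor ((q & b) xor (q <=> q)) = True xor True = False

False


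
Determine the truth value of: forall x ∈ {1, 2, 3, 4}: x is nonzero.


Evaluate the predicate on each element: 1:True, 2:True, 3:True, 4:True.
Every element satisfies the predicate.

True


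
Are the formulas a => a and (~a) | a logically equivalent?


Compare truth tables:
a | φ | ψ
---------
False | True | True
True | True | True
The columns φ and ψ agree on every row.

Yes, they are logically equivalent.


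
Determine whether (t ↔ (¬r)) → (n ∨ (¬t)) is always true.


Build the truth table over {n, r, t}:
n | r | t | φ
-------------
F | F | F | T
T | F | F | T
F | T | F | T
T | T | F | T
F | F | T | F
T | F | T | T
F | T | T | T
T | T | T | T
Counterexample at row 5: with n=F, r=F, t=T, the formula is F.

No, it is not a tautology.


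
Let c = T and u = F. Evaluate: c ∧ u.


Conjunction is true only when both operands are true.
Substitute: c=T, u=F.
T ∧ F evaluates to F.

F


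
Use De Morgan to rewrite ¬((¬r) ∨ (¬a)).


De Morgan: the negation of a disjunction is the conjunction of the negations.
Distribute ¬ across ∨, flipping it to ∧, and negate each literal.

r ∧ a


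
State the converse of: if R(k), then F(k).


The converse of (P → Q) is (Q → P). It is not in general equivalent to the original.
Here P = 'R(k)' and Q = 'F(k)'.

If F(k), then R(k).


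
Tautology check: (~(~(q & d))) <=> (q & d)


Build the truth table over {d, q}:
d | q | φ
---------
False | False | True
True | False | True
False | True | True
True | True | True
Every row evaluates to true.

Yes, it is a tautology.


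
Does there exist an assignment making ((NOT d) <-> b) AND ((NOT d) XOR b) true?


Check all 4 assignments over {b, d}:
b | d | φ
---------
F | F | F
T | F | F
F | T | F
T | T | F
No assignment makes the formula true.

Unsatisfiable.


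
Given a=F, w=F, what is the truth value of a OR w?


Disjunction is false only when both operands are false.
Substitute: a=F, w=F.
F OR F evaluates to F.

F


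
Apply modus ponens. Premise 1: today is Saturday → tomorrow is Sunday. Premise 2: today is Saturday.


Modus ponens: from (P → Q) and P, infer Q.
P = 'today is Saturday' is asserted, and P → Q holds, so Q follows.

tomorrow is Sunday.


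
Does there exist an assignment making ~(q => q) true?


Check all 2 assignments over {q}:
q | φ
-----
False | False
True | False
No assignment makes the formula true.

Unsatisfiable.


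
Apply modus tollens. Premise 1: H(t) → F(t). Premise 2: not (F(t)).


Modus tollens: from (P → Q) and ¬Q, infer ¬P.
Q = 'F(t)' is denied; since P → Q, P must also fail.

Not (H(t)).


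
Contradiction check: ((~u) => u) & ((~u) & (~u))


Truth table over {u}:
u | φ
-----
False | False
True | False
Every row is false.

Yes, it is a contradiction.


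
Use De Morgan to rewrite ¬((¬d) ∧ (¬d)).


De Morgan: the negation of a conjunction is the disjunction of the negations.
Distribute ¬ across ∧, flipping it to ∨, and negate each literal.

d ∨ d


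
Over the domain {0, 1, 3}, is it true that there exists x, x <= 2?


Evaluate the predicate on each element: 0:T, 1:T, 3:F.
Witness x = 0 satisfies the predicate.

T


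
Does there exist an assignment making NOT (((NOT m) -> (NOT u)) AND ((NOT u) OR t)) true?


Search for a satisfying assignment over {m, t, u}.
Try m=F, t=F, u=T: the formula evaluates to T.
A satisfying assignment exists.

Satisfiable.


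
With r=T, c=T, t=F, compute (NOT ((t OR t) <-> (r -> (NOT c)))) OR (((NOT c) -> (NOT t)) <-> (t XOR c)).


Substitute r=T, c=T, t=F:
… (earlier sub-steps elided)
NOT c = F
r -> (NOT c) = T -> F = F
(t OR t) <-> (r -> (NOT c)) = F <-> F = T
NOT ((t OR t) <-> (r -> (NOT c))) = F
NOT c = F
NOT t = T
(NOT c) -> (NOT t) = F -> T = T
t XOR c = F XOR T = T
((NOT c) -> (NOT t)) <-> (t XOR c) = T <-> T = T
(NOT ((t OR t) <-> (r -> (NOT c)))) OR (((NOT c) -> (NOT t)) <-> (t XOR c)) = F OR T = T

T


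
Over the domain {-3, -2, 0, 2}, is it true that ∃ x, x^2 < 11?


Evaluate the predicate on each element: -3:T, -2:T, 0:T, 2:T.
Witness x = -3 satisfies the predicate.

T


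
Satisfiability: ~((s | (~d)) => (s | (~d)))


Check all 4 assignments over {d, s}:
d | s | φ
---------
False | False | False
True | False | False
False | True | False
True | True | False
No assignment makes the formula true.

Unsatisfiable.


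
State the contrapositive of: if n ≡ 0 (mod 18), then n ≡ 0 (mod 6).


The contrapositive of (P → Q) is (¬Q → ¬P); it is logically equivalent to the original.
Here P = 'n ≡ 0 (mod 18)' and Q = 'n ≡ 0 (mod 6)'.

If not (n ≡ 0 (mod 6)), then not (n ≡ 0 (mod 18)).


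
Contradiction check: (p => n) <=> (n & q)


Truth table over {n, p, q}:
n | p | q | φ
-------------
False | False | False | False
True | False | False | False
False | True | False | True
True | True | False | False
False | False | True | False
True | False | True | True
False | True | True | True
True | True | True | True
Satisfying assignment at row 3: n=False, p=True, q=False gives True.

No, it is not a contradiction.


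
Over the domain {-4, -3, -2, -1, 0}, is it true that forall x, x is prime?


Evaluate the predicate on each element: -4:False, -3:False, -2:False, -1:False, 0:False.
Counterexample x = -4 fails the predicate.

False


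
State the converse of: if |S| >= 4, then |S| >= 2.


The converse of (P → Q) is (Q → P). It is not in general equivalent to the original.
Here P = '|S| >= 4' and Q = '|S| >= 2'.

If |S| >= 2, then |S| >= 4.


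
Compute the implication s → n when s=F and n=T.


Implication is false only when antecedent is true and consequent is false.
Substitute: s=F, n=T.
F → T evaluates to T.

T


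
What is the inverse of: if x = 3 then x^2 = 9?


The inverse of (P → Q) is (¬P → ¬Q). It is equivalent to the converse, not to the original.
Here P = 'x = 3' and Q = 'x^2 = 9'.

If not (x = 3), then not (x^2 = 9).


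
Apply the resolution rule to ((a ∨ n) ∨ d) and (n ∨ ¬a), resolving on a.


The clauses contain complementary literals a and ¬a.
Resolution eliminates this pair and disjoins the remaining literals (merging duplicates).

(d ∨ n)


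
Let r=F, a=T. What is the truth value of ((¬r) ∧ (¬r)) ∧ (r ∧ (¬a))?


Substitute r=F, a=T:
¬r = T
¬r = T
(¬r) ∧ (¬r) = T ∧ T = T
¬a = F
r ∧ (¬a) = F ∧ F = F
((¬r) ∧ (¬r)) ∧ (r ∧ (¬a)) = T ∧ F = F

F


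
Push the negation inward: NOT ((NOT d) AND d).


De Morgan: the negation of a conjunction is the disjunction of the negations.
Distribute NOT across AND, flipping it to OR, and negate each literal.

d OR (NOT d)


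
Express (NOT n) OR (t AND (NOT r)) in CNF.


Step 1: Distribute ∨ over ∧: (¬n) ∨ (t ∧ (¬r)) = ((¬n) ∨ t) ∧ ((¬n) ∨ (¬r)).

((NOT n) OR t) AND ((NOT n) OR (NOT r))


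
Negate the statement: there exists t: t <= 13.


¬(for all x: φ) = there exists x: ¬φ, and ¬(there exists x: φ) = for all x: ¬φ.
Apply to the existential statement.

for all t: NOT(t <= 13)


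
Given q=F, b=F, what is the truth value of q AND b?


Conjunction is true only when both operands are true.
Substitute: q=F, b=F.
F AND F evaluates to F.

F


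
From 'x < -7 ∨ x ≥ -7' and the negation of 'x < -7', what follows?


Disjunctive syllogism: from (P ∨ Q) and ¬P, infer Q.
One disjunct, 'x < -7', is ruled out; the other must hold.

x ≥ -7


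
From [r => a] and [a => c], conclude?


Hypothetical syllogism: from (P → Q) and (Q → R), infer (P → R).
Chain the two implications through the shared middle term 'a'.

r => c


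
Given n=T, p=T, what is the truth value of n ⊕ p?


Exclusive or is true when exactly one operand is true.
Substitute: n=T, p=T.
T ⊕ T evaluates to F.

F


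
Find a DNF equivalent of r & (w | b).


Step 1: Distribute ∧ over ∨: r ∧ (w ∨ b) = (r ∧ w) ∨ (r ∧ b).

(r & w) | (r & b)


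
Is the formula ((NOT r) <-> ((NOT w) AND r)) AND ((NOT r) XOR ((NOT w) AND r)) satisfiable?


Check all 4 assignments over {r, w}:
r | w | φ
---------
F | F | F
T | F | F
F | T | F
T | T | F
No assignment makes the formula true.

Unsatisfiable.


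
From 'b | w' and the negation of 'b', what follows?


Disjunctive syllogism: from (P ∨ Q) and ¬P, infer Q.
One disjunct, 'b', is ruled out; the other must hold.

w


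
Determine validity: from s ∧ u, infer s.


This matches the form of conjunction elimination: the conclusion follows in every model of the premises.

Valid.


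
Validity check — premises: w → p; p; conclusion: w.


This is affirming the consequent (fallacy). There exist truth assignments where the premises are all true but the conclusion is false.

Invalid.


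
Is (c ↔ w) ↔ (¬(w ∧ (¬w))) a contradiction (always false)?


Truth table over {c, w}:
c | w | φ
---------
F | F | T
T | F | F
F | T | F
T | T | T
Satisfying assignment at row 1: c=F, w=F gives T.

No, it is not a contradiction.


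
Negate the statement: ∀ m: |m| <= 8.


¬(∀ x: φ) = ∃ x: ¬φ, and ¬(∃ x: φ) = ∀ x: ¬φ.
Apply to the universal statement.

∃ m: ¬(|m| <= 8)


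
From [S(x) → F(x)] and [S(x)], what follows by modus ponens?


Modus ponens: from (P → Q) and P, infer Q.
P = 'S(x)' is asserted, and P → Q holds, so Q follows.

F(x).


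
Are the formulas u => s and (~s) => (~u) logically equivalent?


Compare truth tables:
s | u | φ | ψ
-------------
False | False | True | True
True | False | True | True
False | True | False | False
True | True | True | True
The columns φ and ψ agree on every row.

Yes, they are logically equivalent.


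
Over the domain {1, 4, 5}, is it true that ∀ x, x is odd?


Evaluate the predicate on each element: 1:T, 4:F, 5:T.
Counterexample x = 4 fails the predicate.

F


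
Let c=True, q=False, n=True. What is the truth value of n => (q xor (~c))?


Substitute c=True, q=False, n=True:
~c = False
q xor (~c) = False xor False = False
n => (q xor (~c)) = True => False = False

False


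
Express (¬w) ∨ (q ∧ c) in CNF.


Step 1: Distribute ∨ over ∧: (¬w) ∨ (q ∧ c) = ((¬w) ∨ q) ∧ ((¬w) ∨ c).

((¬w) ∨ q) ∧ ((¬w) ∨ c)


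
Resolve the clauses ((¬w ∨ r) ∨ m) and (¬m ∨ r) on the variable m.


The clauses contain complementary literals m and ¬m.
Resolution eliminates this pair and disjoins the remaining literals (merging duplicates).

(¬w ∨ r)


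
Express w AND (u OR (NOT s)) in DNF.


Step 1: Distribute ∧ over ∨: w ∧ (u ∨ (¬s)) = (w ∧ u) ∨ (w ∧ (¬s)).

(w AND u) OR (w AND (NOT s))


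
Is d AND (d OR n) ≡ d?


Compare truth tables:
d | n | φ | ψ
-------------
F | F | F | F
T | F | T | T
F | T | F | F
T | T | T | T
The columns φ and ψ agree on every row.

Yes, they are logically equivalent.


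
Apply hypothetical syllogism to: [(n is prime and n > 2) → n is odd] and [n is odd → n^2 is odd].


Hypothetical syllogism: from (P → Q) and (Q → R), infer (P → R).
Chain the two implications through the shared middle term 'n is odd'.

(n is prime and n > 2) → n^2 is odd


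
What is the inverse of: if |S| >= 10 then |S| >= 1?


The inverse of (P → Q) is (¬P → ¬Q). It is equivalent to the converse, not to the original.
Here P = '|S| >= 10' and Q = '|S| >= 1'.

If not (|S| >= 10), then not (|S| >= 1).


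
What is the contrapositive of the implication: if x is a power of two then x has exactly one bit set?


The contrapositive of (P → Q) is (¬Q → ¬P); it is logically equivalent to the original.
Here P = 'x is a power of two' and Q = 'x has exactly one bit set'.

If not (x has exactly one bit set), then not (x is a power of two).


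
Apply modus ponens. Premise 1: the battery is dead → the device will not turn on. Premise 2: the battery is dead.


Modus ponens: from (P → Q) and P, infer Q.
P = 'the battery is dead' is asserted, and P → Q holds, so Q follows.

the device will not turn on.


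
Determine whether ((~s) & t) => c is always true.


Build the truth table over {c, s, t}:
c | s | t | φ
-------------
False | False | False | True
True | False | False | True
False | True | False | True
True | True | False | True
False | False | True | False
True | False | True | True
False | True | True | True
True | True | True | True
Counterexample at row 5: with c=False, s=False, t=True, the formula is False.

No, it is not a tautology.


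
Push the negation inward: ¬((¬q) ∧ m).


De Morgan: the negation of a conjunction is the disjunction of the negations.
Distribute ¬ across ∧, flipping it to ∨, and negate each literal.

q ∨ (¬m)


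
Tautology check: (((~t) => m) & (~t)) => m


Build the truth table over {m, t}:
m | t | φ
---------
False | False | True
True | False | True
False | True | True
True | True | True
Every row evaluates to true.

Yes, it is a tautology.


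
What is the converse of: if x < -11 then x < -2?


The converse of (P → Q) is (Q → P). It is not in general equivalent to the original.
Here P = 'x < -11' and Q = 'x < -2'.

If x < -2, then x < -11.


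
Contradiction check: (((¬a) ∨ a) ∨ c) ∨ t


Truth table over {a, c, t}:
a | c | t | φ
-------------
F | F | F | T
T | F | F | T
F | T | F | T
T | T | F | T
F | F | T | T
T | F | T | T
F | T | T | T
T | T | T | T
Satisfying assignment at row 1: a=F, c=F, t=F gives T.

No, it is not a contradiction.


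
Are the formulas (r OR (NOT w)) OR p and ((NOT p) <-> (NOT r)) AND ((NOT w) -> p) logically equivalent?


Compare truth tables:
p | r | w | φ | ψ
-----------------
F | F | F | T | F
T | F | F | T | F
F | T | F | T | F
T | T | F | T | T
F | F | T | F | T
T | F | T | T | F
F | T | T | T | F
T | T | T | T | T
They differ at row 1 (p=F, r=F, w=F): φ=T but ψ=F.

No, they are not logically equivalent.


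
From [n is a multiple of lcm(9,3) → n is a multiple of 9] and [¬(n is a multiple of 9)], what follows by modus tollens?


Modus tollens: from (P → Q) and ¬Q, infer ¬P.
Q = 'n is a multiple of 9' is denied; since P → Q, P must also fail.

Not (n is a multiple of lcm(9,3)).


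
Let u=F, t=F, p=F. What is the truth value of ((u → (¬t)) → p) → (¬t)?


Substitute u=F, t=F, p=F:
¬t = T
u → (¬t) = F → T = T
(u → (¬t)) → p = T → F = F
¬t = T
((u → (¬t)) → p) → (¬t) = F → T = T

T


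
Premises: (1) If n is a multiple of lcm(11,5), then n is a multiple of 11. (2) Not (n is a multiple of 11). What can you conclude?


Modus tollens: from (P → Q) and ¬Q, infer ¬P.
Q = 'n is a multiple of 11' is denied; since P → Q, P must also fail.

Not (n is a multiple of lcm(11,5)).


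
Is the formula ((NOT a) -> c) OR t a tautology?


Build the truth table over {a, c, t}:
a | c | t | φ
-------------
F | F | F | F
T | F | F | T
F | T | F | T
T | T | F | T
F | F | T | T
T | F | T | T
F | T | T | T
T | T | T | T
Counterexample at row 1: with a=F, c=F, t=F, the formula is F.

No, it is not a tautology.


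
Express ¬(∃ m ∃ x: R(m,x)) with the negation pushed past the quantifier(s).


Negation flips each quantifier (∀↔∃) and negates the inner predicate.
¬(∃ m ∃ x: φ) = ∀ m ∀ x: ¬φ.

∀ m ∀ x: ¬(R(m,x))


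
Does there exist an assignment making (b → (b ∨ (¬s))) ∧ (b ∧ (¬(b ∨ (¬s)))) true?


Check all 4 assignments over {b, s}:
b | s | φ
---------
F | F | F
T | F | F
F | T | F
T | T | F
No assignment makes the formula true.

Unsatisfiable.


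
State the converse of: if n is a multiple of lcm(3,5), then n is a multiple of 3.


The converse of (P → Q) is (Q → P). It is not in general equivalent to the original.
Here P = 'n is a multiple of lcm(3,5)' and Q = 'n is a multiple of 3'.

If n is a multiple of 3, then n is a multiple of lcm(3,5).


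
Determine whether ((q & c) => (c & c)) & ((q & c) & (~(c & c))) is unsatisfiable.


Truth table over {c, q}:
c | q | φ
---------
False | False | False
True | False | False
False | True | False
True | True | False
Every row is false.

Yes, it is a contradiction.


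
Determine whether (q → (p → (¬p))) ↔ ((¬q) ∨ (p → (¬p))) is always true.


Build the truth table over {p, q}:
p | q | φ
---------
F | F | T
T | F | T
F | T | T
T | T | T
Every row evaluates to true.

Yes, it is a tautology.


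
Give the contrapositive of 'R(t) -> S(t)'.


The contrapositive of (P → Q) is (¬Q → ¬P); it is logically equivalent to the original.
Here P = 'R(t)' and Q = 'S(t)'.

If not (S(t)), then not (R(t)).


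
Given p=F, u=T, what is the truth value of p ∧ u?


Conjunction is true only when both operands are true.
Substitute: p=F, u=T.
F ∧ T evaluates to F.

F


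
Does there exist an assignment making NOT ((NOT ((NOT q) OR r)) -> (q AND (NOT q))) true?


Search for a satisfying assignment over {q, r}.
Try q=T, r=F: the formula evaluates to T.
A satisfying assignment exists.

Satisfiable.


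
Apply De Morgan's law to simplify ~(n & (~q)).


De Morgan: the negation of a conjunction is the disjunction of the negations.
Distribute ~ across &, flipping it to |, and negate each literal.

(~n) | q


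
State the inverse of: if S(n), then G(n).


The inverse of (P → Q) is (¬P → ¬Q). It is equivalent to the converse, not to the original.
Here P = 'S(n)' and Q = 'G(n)'.

If not (S(n)), then not (G(n)).


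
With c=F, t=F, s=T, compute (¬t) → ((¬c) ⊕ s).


Substitute c=F, t=F, s=T:
¬t = T
¬c = T
(¬c) ⊕ s = T ⊕ T = F
(¬t) → ((¬c) ⊕ s) = T → F = F

F


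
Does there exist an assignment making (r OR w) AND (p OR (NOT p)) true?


Search for a satisfying assignment over {p, r, w}.
Try p=F, r=T, w=F: the formula evaluates to T.
A satisfying assignment exists.

Satisfiable.


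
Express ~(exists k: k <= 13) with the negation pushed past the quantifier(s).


¬(forall x: φ) = exists x: ¬φ, and ¬(exists x: φ) = forall x: ¬φ.
Apply to the existential statement.

forall k: ~(k <= 13)


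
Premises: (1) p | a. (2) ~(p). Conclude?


Disjunctive syllogism: from (P ∨ Q) and ¬P, infer Q.
One disjunct, 'p', is ruled out; the other must hold.

a


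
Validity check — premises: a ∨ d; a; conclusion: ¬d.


This is affirming a disjunct (fallacy). There exist truth assignments where the premises are all true but the conclusion is false.

Invalid.


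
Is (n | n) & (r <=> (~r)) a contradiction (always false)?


Truth table over {n, r}:
n | r | φ
---------
False | False | False
True | False | False
False | True | False
True | True | False
Every row is false.

Yes, it is a contradiction.


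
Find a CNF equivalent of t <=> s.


Step 1: Rewrite t ↔ s as (t → s) ∧ (s → t).
Step 2: Rewrite each implication as a disjunction.

((~t) | s) & ((~s) | t)


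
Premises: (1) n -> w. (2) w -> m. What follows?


Hypothetical syllogism: from (P → Q) and (Q → R), infer (P → R).
Chain the two implications through the shared middle term 'w'.

n -> m


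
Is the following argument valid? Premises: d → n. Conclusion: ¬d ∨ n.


This matches the form of material implication: the conclusion follows in every model of the premises.

Valid.


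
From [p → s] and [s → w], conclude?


Hypothetical syllogism: from (P → Q) and (Q → R), infer (P → R).
Chain the two implications through the shared middle term 's'.

p → w


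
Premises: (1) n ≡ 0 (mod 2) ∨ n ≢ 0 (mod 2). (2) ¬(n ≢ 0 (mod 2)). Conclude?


Disjunctive syllogism: from (P ∨ Q) and ¬P, infer Q.
One disjunct, 'n ≢ 0 (mod 2)', is ruled out; the other must hold.

n ≡ 0 (mod 2)


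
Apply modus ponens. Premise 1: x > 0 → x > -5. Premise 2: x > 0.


Modus ponens: from (P → Q) and P, infer Q.
P = 'x > 0' is asserted, and P → Q holds, so Q follows.

x > -5.


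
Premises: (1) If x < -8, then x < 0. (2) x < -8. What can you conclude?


Modus ponens: from (P → Q) and P, infer Q.
P = 'x < -8' is asserted, and P → Q holds, so Q follows.

x < 0.


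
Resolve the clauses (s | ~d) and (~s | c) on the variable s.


The clauses contain complementary literals s and ~s.
Resolution eliminates this pair and disjoins the remaining literals (merging duplicates).

(~d | c)


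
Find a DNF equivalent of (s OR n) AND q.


Step 1: Distribute ∧ over ∨: (s ∨ n) ∧ q = (s ∧ q) ∨ (n ∧ q).

(s AND q) OR (n AND q)


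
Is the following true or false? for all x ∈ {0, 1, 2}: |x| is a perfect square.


Evaluate the predicate on each element: 0:T, 1:T, 2:F.
Counterexample x = 2 fails the predicate.

F


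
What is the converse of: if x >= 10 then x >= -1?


The converse of (P → Q) is (Q → P). It is not in general equivalent to the original.
Here P = 'x >= 10' and Q = 'x >= -1'.

If x >= -1, then x >= 10.


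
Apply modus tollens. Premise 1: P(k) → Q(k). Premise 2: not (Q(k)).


Modus tollens: from (P → Q) and ¬Q, infer ¬P.
Q = 'Q(k)' is denied; since P → Q, P must also fail.

Not (P(k)).


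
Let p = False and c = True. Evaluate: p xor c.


Exclusive or is true when exactly one operand is true.
Substitute: p=False, c=True.
False xor True evaluates to True.

True


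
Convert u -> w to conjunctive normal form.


Step 1: Rewrite u → w as ¬u ∨ w.

(NOT u) OR w


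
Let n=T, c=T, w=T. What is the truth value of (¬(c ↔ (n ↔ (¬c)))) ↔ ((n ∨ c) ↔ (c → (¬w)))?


Substitute n=T, c=T, w=T:
¬c = F
n ↔ (¬c) = T ↔ F = F
c ↔ (n ↔ (¬c)) = T ↔ F = F
¬(c ↔ (n ↔ (¬c))) = T
n ∨ c = T ∨ T = T
¬w = F
c → (¬w) = T → F = F
(n ∨ c) ↔ (c → (¬w)) = T ↔ F = F
(¬(c ↔ (n ↔ (¬c)))) ↔ ((n ∨ c) ↔ (c → (¬w))) = T ↔ F = F

F


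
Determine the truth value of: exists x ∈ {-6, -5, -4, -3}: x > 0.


Evaluate the predicate on each element: -6:False, -5:False, -4:False, -3:False.
No element satisfies the predicate.

False


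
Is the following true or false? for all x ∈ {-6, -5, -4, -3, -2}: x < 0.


Evaluate the predicate on each element: -6:T, -5:T, -4:T, -3:T, -2:T.
Every element satisfies the predicate.

T


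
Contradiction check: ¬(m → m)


Truth table over {m}:
m | φ
-----
F | F
T | F
Every row is false.

Yes, it is a contradiction.


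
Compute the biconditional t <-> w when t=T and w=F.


Biconditional is true when both operands have the same truth value.
Substitute: t=T, w=F.
T <-> F evaluates to F.

F


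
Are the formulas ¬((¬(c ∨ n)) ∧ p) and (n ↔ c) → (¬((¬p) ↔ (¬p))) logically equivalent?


Compare truth tables:
c | n | p | φ | ψ
-----------------
F | F | F | T | F
T | F | F | T | T
F | T | F | T | T
T | T | F | T | F
F | F | T | F | F
T | F | T | T | T
F | T | T | T | T
T | T | T | T | F
They differ at row 1 (c=F, n=F, p=F): φ=T but ψ=F.

No, they are not logically equivalent.


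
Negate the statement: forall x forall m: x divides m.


Negation flips each quantifier (∀↔∃) and negates the inner predicate.
¬(forall x forall m: φ) = exists x exists m: ¬φ.

exists x exists m: ~(x divides m)


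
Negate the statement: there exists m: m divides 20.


¬(for all x: φ) = there exists x: ¬φ, and ¬(there exists x: φ) = for all x: ¬φ.
Apply to the existential statement.

for all m: NOT(m divides 20)


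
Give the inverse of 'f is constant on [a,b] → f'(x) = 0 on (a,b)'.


The inverse of (P → Q) is (¬P → ¬Q). It is equivalent to the converse, not to the original.
Here P = 'f is constant on [a,b]' and Q = 'f'(x) = 0 on (a,b)'.

If not (f is constant on [a,b]), then not (f'(x) = 0 on (a,b)).


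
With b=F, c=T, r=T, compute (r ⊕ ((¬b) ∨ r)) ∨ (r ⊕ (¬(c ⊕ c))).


Substitute b=F, c=T, r=T:
¬b = T
(¬b) ∨ r = T ∨ T = T
r ⊕ ((¬b) ∨ r) = T ⊕ T = F
c ⊕ c = T ⊕ T = F
¬(c ⊕ c) = T
r ⊕ (¬(c ⊕ c)) = T ⊕ T = F
(r ⊕ ((¬b) ∨ r)) ∨ (r ⊕ (¬(c ⊕ c))) = F ∨ F = F

F


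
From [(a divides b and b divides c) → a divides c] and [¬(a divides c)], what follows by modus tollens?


Modus tollens: from (P → Q) and ¬Q, infer ¬P.
Q = 'a divides c' is denied; since P → Q, P must also fail.

Not ((a divides b and b divides c)).


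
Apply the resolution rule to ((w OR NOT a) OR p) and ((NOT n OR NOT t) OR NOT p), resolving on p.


The clauses contain complementary literals p and NOTp.
Resolution eliminates this pair and disjoins the remaining literals (merging duplicates).

(((w OR NOT a) OR NOT n) OR NOT t)


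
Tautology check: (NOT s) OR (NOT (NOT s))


Build the truth table over {s}:
s | φ
-----
F | T
T | T
Every row evaluates to true.

Yes, it is a tautology.


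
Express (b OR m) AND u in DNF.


Step 1: Distribute ∧ over ∨: (b ∨ m) ∧ u = (b ∧ u) ∨ (m ∧ u).

(b AND u) OR (m AND u)


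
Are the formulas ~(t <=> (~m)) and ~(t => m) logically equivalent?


Compare truth tables:
m | t | φ | ψ
-------------
False | False | True | False
True | False | False | False
False | True | False | True
True | True | True | False
They differ at row 1 (m=False, t=False): φ=True but ψ=False.

No, they are not logically equivalent.


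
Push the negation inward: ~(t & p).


De Morgan: the negation of a conjunction is the disjunction of the negations.
Distribute ~ across &, flipping it to |, and negate each literal.

(~t) | (~p)


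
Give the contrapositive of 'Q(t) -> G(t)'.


The contrapositive of (P → Q) is (¬Q → ¬P); it is logically equivalent to the original.
Here P = 'Q(t)' and Q = 'G(t)'.

If not (G(t)), then not (Q(t)).


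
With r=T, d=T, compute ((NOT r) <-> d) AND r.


Substitute r=T, d=T:
NOT r = F
(NOT r) <-> d = F <-> T = F
((NOT r) <-> d) AND r = F AND T = F

F


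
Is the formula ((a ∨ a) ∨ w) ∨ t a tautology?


Build the truth table over {a, t, w}:
a | t | w | φ
-------------
F | F | F | F
T | F | F | T
F | T | F | T
T | T | F | T
F | F | T | T
T | F | T | T
F | T | T | T
T | T | T | T
Counterexample at row 1: with a=F, t=F, w=F, the formula is F.

No, it is not a tautology.


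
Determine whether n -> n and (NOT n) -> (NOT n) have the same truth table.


Compare truth tables:
n | φ | ψ
---------
F | T | T
T | T | T
The columns φ and ψ agree on every row.

Yes, they are logically equivalent.


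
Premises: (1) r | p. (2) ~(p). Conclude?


Disjunctive syllogism: from (P ∨ Q) and ¬P, infer Q.
One disjunct, 'p', is ruled out; the other must hold.

r


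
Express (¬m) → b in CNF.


Step 1: Rewrite (¬m) → b as ¬(¬m) ∨ b.
Step 2: Eliminate any double negations (¬¬X = X).

m ∨ b


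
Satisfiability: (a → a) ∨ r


Search for a satisfying assignment over {a, r}.
Try a=F, r=F: the formula evaluates to T.
A satisfying assignment exists.

Satisfiable.


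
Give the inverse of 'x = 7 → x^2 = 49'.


The inverse of (P → Q) is (¬P → ¬Q). It is equivalent to the converse, not to the original.
Here P = 'x = 7' and Q = 'x^2 = 49'.

If not (x = 7), then not (x^2 = 49).


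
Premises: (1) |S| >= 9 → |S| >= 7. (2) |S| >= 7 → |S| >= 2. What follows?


Hypothetical syllogism: from (P → Q) and (Q → R), infer (P → R).
Chain the two implications through the shared middle term '|S| >= 7'.

|S| >= 9 → |S| >= 2


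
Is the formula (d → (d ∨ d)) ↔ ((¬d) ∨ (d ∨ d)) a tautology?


Build the truth table over {d}:
d | φ
-----
F | T
T | T
Every row evaluates to true.

Yes, it is a tautology.


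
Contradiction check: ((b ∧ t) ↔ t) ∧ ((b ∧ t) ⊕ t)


Truth table over {b, t}:
b | t | φ
---------
F | F | F
T | F | F
F | T | F
T | T | F
Every row is false.

Yes, it is a contradiction.


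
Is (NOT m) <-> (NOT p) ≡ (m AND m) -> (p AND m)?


Compare truth tables:
m | p | φ | ψ
-------------
F | F | T | T
T | F | F | F
F | T | F | T
T | T | T | T
They differ at row 3 (m=F, p=T): φ=F but ψ=T.

No, they are not logically equivalent.


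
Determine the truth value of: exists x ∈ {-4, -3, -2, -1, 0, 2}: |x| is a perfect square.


Evaluate the predicate on each element: -4:True, -3:False, -2:False, -1:True, 0:True, 2:False.
Witness x = -4 satisfies the predicate.

True


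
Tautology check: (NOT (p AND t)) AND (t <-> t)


Build the truth table over {p, t}:
p | t | φ
---------
F | F | T
T | F | T
F | T | T
T | T | F
Counterexample at row 4: with p=T, t=T, the formula is F.

No, it is not a tautology.


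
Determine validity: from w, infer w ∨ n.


This matches the form of disjunction introduction: the conclusion follows in every model of the premises.

Valid.


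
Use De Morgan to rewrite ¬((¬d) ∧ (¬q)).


De Morgan: the negation of a conjunction is the disjunction of the negations.
Distribute ¬ across ∧, flipping it to ∨, and negate each literal.

d ∨ q


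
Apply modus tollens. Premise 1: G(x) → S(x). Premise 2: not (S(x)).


Modus tollens: from (P → Q) and ¬Q, infer ¬P.
Q = 'S(x)' is denied; since P → Q, P must also fail.

Not (G(x)).


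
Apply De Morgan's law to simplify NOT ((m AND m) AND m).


De Morgan: the negation of a conjunction is the disjunction of the negations.
Distribute NOT across AND, flipping it to OR, and negate each literal.

((NOT m) OR (NOT m)) OR (NOT m)


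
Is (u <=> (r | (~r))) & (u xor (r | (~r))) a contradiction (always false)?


Truth table over {r, u}:
r | u | φ
---------
False | False | False
True | False | False
False | True | False
True | True | False
Every row is false.

Yes, it is a contradiction.


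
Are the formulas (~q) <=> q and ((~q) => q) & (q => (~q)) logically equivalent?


Compare truth tables:
q | φ | ψ
---------
False | False | False
True | False | False
The columns φ and ψ agree on every row.

Yes, they are logically equivalent.


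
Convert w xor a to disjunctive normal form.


Step 1: w ⊕ a is true exactly when they disagree: (w ∧ ¬a) ∨ (¬w ∧ a).

(w & (~a)) | ((~w) & a)


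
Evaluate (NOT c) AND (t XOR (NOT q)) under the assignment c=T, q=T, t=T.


Substitute c=T, q=T, t=T:
NOT c = F
NOT q = F
t XOR (NOT q) = T XOR F = T
(NOT c) AND (t XOR (NOT q)) = F AND T = F

F


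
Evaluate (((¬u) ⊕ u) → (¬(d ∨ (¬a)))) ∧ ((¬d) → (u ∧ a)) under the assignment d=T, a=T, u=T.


Substitute d=T, a=T, u=T:
¬u = F
(¬u) ⊕ u = F ⊕ T = T
¬a = F
d ∨ (¬a) = T ∨ F = T
¬(d ∨ (¬a)) = F
((¬u) ⊕ u) → (¬(d ∨ (¬a))) = T → F = F
¬d = F
u ∧ a = T ∧ T = T
(¬d) → (u ∧ a) = F → T = T
(((¬u) ⊕ u) → (¬(d ∨ (¬a)))) ∧ ((¬d) → (u ∧ a)) = F ∧ T = F

F


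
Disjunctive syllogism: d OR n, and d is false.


Disjunctive syllogism: from (P ∨ Q) and ¬P, infer Q.
One disjunct, 'd', is ruled out; the other must hold.

n


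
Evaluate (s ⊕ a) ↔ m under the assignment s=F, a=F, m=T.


Substitute s=F, a=F, m=T:
s ⊕ a = F ⊕ F = F
(s ⊕ a) ↔ m = F ↔ T = F

F


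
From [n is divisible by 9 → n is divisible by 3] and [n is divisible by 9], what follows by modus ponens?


Modus ponens: from (P → Q) and P, infer Q.
P = 'n is divisible by 9' is asserted, and P → Q holds, so Q follows.

n is divisible by 3.


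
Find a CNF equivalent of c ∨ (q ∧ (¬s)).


Step 1: Distribute ∨ over ∧: c ∨ (q ∧ (¬s)) = (c ∨ q) ∧ (c ∨ (¬s)).

(c ∨ q) ∧ (c ∨ (¬s))


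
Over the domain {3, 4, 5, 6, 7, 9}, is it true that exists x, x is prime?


Evaluate the predicate on each element: 3:True, 4:False, 5:True, 6:False, 7:True, 9:False.
Witness x = 3 satisfies the predicate.

True


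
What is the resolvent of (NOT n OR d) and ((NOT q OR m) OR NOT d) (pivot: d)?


The clauses contain complementary literals d and NOTd.
Resolution eliminates this pair and disjoins the remaining literals (merging duplicates).

((NOT n OR m) OR NOT q)


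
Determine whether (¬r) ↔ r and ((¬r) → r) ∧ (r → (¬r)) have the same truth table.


Compare truth tables:
r | φ | ψ
---------
F | F | F
T | F | F
The columns φ and ψ agree on every row.

Yes, they are logically equivalent.


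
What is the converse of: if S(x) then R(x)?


The converse of (P → Q) is (Q → P). It is not in general equivalent to the original.
Here P = 'S(x)' and Q = 'R(x)'.

If R(x), then S(x).


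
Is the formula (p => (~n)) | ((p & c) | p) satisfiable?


Search for a satisfying assignment over {c, n, p}.
Try c=False, n=False, p=False: the formula evaluates to True.
A satisfying assignment exists.

Satisfiable.


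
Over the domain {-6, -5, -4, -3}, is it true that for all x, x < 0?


Evaluate the predicate on each element: -6:T, -5:T, -4:T, -3:T.
Every element satisfies the predicate.

T


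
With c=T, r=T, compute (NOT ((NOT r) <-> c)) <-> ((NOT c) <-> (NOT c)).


Substitute c=T, r=T:
NOT r = F
(NOT r) <-> c = F <-> T = F
NOT ((NOT r) <-> c) = T
NOT c = F
NOT c = F
(NOT c) <-> (NOT c) = F <-> F = T
(NOT ((NOT r) <-> c)) <-> ((NOT c) <-> (NOT c)) = T <-> T = T

T


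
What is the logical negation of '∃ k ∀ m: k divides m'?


Negation flips each quantifier (∀↔∃) and negates the inner predicate.
¬(∃ k ∀ m: φ) = ∀ k ∃ m: ¬φ.

∀ k ∃ m: ¬(k divides m)


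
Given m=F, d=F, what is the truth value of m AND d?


Conjunction is true only when both operands are true.
Substitute: m=F, d=F.
F AND F evaluates to F.

F


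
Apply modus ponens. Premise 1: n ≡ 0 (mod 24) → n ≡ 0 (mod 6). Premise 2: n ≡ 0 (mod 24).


Modus ponens: from (P → Q) and P, infer Q.
P = 'n ≡ 0 (mod 24)' is asserted, and P → Q holds, so Q follows.

n ≡ 0 (mod 6).


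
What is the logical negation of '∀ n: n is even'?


¬(∀ x: φ) = ∃ x: ¬φ, and ¬(∃ x: φ) = ∀ x: ¬φ.
Apply to the universal statement.

∃ n: ¬(n is even)


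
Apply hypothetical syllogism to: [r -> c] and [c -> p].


Hypothetical syllogism: from (P → Q) and (Q → R), infer (P → R).
Chain the two implications through the shared middle term 'c'.

r -> p


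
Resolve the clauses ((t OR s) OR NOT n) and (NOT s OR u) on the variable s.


The clauses contain complementary literals s and NOTs.
Resolution eliminates this pair and disjoins the remaining literals (merging duplicates).

((t OR NOT n) OR u)


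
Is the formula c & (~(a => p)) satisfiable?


Search for a satisfying assignment over {a, c, p}.
Try a=True, c=True, p=False: the formula evaluates to True.
A satisfying assignment exists.

Satisfiable.


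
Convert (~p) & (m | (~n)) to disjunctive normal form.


Step 1: Distribute ∧ over ∨: (¬p) ∧ (m ∨ (¬n)) = ((¬p) ∧ m) ∨ ((¬p) ∧ (¬n)).

((~p) & m) | ((~p) & (~n))


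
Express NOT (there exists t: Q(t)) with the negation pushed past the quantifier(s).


¬(for all x: φ) = there exists x: ¬φ, and ¬(there exists x: φ) = for all x: ¬φ.
Apply to the existential statement.

for all t: NOT(Q(t))


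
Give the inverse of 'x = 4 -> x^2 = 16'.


The inverse of (P → Q) is (¬P → ¬Q). It is equivalent to the converse, not to the original.
Here P = 'x = 4' and Q = 'x^2 = 16'.

If not (x = 4), then not (x^2 = 16).


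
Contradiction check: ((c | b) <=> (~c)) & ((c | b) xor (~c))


Truth table over {b, c}:
b | c | φ
---------
False | False | False
True | False | False
False | True | False
True | True | False
Every row is false.

Yes, it is a contradiction.


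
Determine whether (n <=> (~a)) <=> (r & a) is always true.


Build the truth table over {a, n, r}:
a | n | r | φ
-------------
False | False | False | True
True | False | False | False
False | True | False | False
True | True | False | True
False | False | True | True
True | False | True | True
False | True | True | False
True | True | True | False
Counterexample at row 2: with a=True, n=False, r=False, the formula is False.

No, it is not a tautology.


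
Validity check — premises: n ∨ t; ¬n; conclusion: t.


This matches the form of disjunctive syllogism: the conclusion follows in every model of the premises.

Valid.


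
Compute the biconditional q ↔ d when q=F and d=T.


Biconditional is true when both operands have the same truth value.
Substitute: q=F, d=T.
F ↔ T evaluates to F.

F


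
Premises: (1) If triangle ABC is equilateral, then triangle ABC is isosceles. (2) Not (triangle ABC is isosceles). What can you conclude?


Modus tollens: from (P → Q) and ¬Q, infer ¬P.
Q = 'triangle ABC is isosceles' is denied; since P → Q, P must also fail.

Not (triangle ABC is equilateral).


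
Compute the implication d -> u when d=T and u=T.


Implication is false only when antecedent is true and consequent is false.
Substitute: d=T, u=T.
T -> T evaluates to T.

T


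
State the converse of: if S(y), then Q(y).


The converse of (P → Q) is (Q → P). It is not in general equivalent to the original.
Here P = 'S(y)' and Q = 'Q(y)'.

If Q(y), then S(y).


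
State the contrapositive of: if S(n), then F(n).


The contrapositive of (P → Q) is (¬Q → ¬P); it is logically equivalent to the original.
Here P = 'S(n)' and Q = 'F(n)'.

If not (F(n)), then not (S(n)).


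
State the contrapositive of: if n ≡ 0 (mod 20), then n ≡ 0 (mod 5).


The contrapositive of (P → Q) is (¬Q → ¬P); it is logically equivalent to the original.
Here P = 'n ≡ 0 (mod 20)' and Q = 'n ≡ 0 (mod 5)'.

If not (n ≡ 0 (mod 5)), then not (n ≡ 0 (mod 20)).


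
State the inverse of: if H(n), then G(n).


The inverse of (P → Q) is (¬P → ¬Q). It is equivalent to the converse, not to the original.
Here P = 'H(n)' and Q = 'G(n)'.

If not (H(n)), then not (G(n)).


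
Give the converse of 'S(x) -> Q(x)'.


The converse of (P → Q) is (Q → P). It is not in general equivalent to the original.
Here P = 'S(x)' and Q = 'Q(x)'.

If Q(x), then S(x).


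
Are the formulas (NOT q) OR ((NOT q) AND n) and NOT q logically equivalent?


Compare truth tables:
n | q | φ | ψ
-------------
F | F | T | T
T | F | T | T
F | T | F | F
T | T | F | F
The columns φ and ψ agree on every row.

Yes, they are logically equivalent.


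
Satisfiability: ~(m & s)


Search for a satisfying assignment over {m, s}.
Try m=False, s=False: the formula evaluates to True.
A satisfying assignment exists.

Satisfiable.
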